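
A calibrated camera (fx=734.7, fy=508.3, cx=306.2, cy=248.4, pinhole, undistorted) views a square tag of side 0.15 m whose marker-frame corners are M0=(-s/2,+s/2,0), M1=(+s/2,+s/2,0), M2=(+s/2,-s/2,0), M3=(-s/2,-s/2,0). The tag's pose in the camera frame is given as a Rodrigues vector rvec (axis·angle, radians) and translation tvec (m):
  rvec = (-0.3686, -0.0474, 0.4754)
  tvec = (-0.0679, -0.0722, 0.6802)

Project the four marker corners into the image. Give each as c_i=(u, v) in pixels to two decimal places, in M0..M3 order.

c0=(118.73, 213.92) c1=(267.68, 267.00) c2=(339.27, 176.29) c3=(200.97, 127.99)

Intrinsics K: fx=734.7, fy=508.3, cx=306.2, cy=248.4
Marker side s = 0.15 m; corners in marker frame (Z=0):
  M0 = (-0.0750, +0.0750, 0)
  M1 = (+0.0750, +0.0750, 0)
  M2 = (+0.0750, -0.0750, 0)
  M3 = (-0.0750, -0.0750, 0)
rvec = (-0.3686, -0.0474, 0.4754), |rvec| = θ = 0.60342 rad = 34.574°
Rodrigues: sinθ=0.56746, 1−cosθ=0.17660; R = I + sinθ·[k]× + (1−cosθ)·[k]×²:
    [+0.88930 -0.43860 -0.12957]
    [+0.45554 +0.82449 +0.33571]
    [-0.04041 -0.35756 +0.93301]
t = (-0.0679, -0.0722, 0.6802) m
M0: Pc = R·M0+t = (-0.16749, -0.04453, +0.65641); u = 734.7·(-0.16749)/0.65641 + 306.2 = 118.7324, v = 508.3·(-0.04453)/0.65641 + 248.4 = 213.9184
M1: Pc = R·M1+t = (-0.03410, +0.02380, +0.65035); u = 734.7·(-0.03410)/0.65035 + 306.2 = 267.6801, v = 508.3·(+0.02380)/0.65035 + 248.4 = 267.0035
M2: Pc = R·M2+t = (+0.03169, -0.09987, +0.70399); u = 734.7·(+0.03169)/0.70399 + 306.2 = 339.2745, v = 508.3·(-0.09987)/0.70399 + 248.4 = 176.2902
M3: Pc = R·M3+t = (-0.10170, -0.16820, +0.71005); u = 734.7·(-0.10170)/0.71005 + 306.2 = 200.9667, v = 508.3·(-0.16820)/0.71005 + 248.4 = 127.9895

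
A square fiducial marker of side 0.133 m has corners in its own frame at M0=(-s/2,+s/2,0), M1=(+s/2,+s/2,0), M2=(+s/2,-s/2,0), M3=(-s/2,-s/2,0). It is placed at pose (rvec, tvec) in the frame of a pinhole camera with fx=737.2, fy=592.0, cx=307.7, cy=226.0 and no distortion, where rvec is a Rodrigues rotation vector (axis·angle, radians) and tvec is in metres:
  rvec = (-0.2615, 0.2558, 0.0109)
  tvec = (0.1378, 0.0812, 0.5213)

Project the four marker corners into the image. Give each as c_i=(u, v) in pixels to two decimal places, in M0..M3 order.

Intrinsics K: fx=737.2, fy=592.0, cx=307.7, cy=226.0
Marker side s = 0.133 m; corners in marker frame (Z=0):
  M0 = (-0.0665, +0.0665, 0)
  M1 = (+0.0665, +0.0665, 0)
  M2 = (+0.0665, -0.0665, 0)
  M3 = (-0.0665, -0.0665, 0)
rvec = (-0.2615, 0.2558, 0.0109), |rvec| = θ = 0.36597 rad = 20.969°
Rodrigues: sinθ=0.35786, 1−cosθ=0.06622; R = I + sinθ·[k]× + (1−cosθ)·[k]×²:
    [+0.96759 -0.04373 +0.24872]
    [-0.02242 +0.96613 +0.25708]
    [-0.25154 -0.25432 +0.93384]
t = (0.1378, 0.0812, 0.5213) m
M0: Pc = R·M0+t = (+0.07055, +0.14694, +0.52111); u = 737.2·(+0.07055)/0.52111 + 307.7 = 407.5003, v = 592.0·(+0.14694)/0.52111 + 226.0 = 392.9258
M1: Pc = R·M1+t = (+0.19924, +0.14396, +0.48766); u = 737.2·(+0.19924)/0.48766 + 307.7 = 608.8873, v = 592.0·(+0.14396)/0.48766 + 226.0 = 400.7580
M2: Pc = R·M2+t = (+0.20505, +0.01546, +0.52149); u = 737.2·(+0.20505)/0.52149 + 307.7 = 597.5738, v = 592.0·(+0.01546)/0.52149 + 226.0 = 243.5524
M3: Pc = R·M3+t = (+0.07636, +0.01844, +0.55494); u = 737.2·(+0.07636)/0.55494 + 307.7 = 409.1439, v = 592.0·(+0.01844)/0.55494 + 226.0 = 245.6747

c0=(407.50, 392.93) c1=(608.89, 400.76) c2=(597.57, 243.55) c3=(409.14, 245.67)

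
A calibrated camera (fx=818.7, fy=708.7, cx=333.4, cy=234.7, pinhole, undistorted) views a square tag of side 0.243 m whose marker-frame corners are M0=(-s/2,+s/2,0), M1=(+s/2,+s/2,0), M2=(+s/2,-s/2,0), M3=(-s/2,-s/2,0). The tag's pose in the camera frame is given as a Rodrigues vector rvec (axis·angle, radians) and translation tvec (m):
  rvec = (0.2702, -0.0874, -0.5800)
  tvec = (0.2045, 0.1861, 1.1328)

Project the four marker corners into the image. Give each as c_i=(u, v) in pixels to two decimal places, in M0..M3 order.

Intrinsics K: fx=818.7, fy=708.7, cx=333.4, cy=234.7
Marker side s = 0.243 m; corners in marker frame (Z=0):
  M0 = (-0.1215, +0.1215, 0)
  M1 = (+0.1215, +0.1215, 0)
  M2 = (+0.1215, -0.1215, 0)
  M3 = (-0.1215, -0.1215, 0)
rvec = (0.2702, -0.0874, -0.5800), |rvec| = θ = 0.64579 rad = 37.001°
Rodrigues: sinθ=0.60183, 1−cosθ=0.20138; R = I + sinθ·[k]× + (1−cosθ)·[k]×²:
    [+0.83388 +0.52911 -0.15712]
    [-0.55192 +0.80231 -0.22733]
    [+0.00578 +0.27628 +0.96106]
t = (0.2045, 0.1861, 1.1328) m
M0: Pc = R·M0+t = (+0.16747, +0.35064, +1.16567); u = 818.7·(+0.16747)/1.16567 + 333.4 = 451.0227, v = 708.7·(+0.35064)/1.16567 + 234.7 = 447.8811
M1: Pc = R·M1+t = (+0.37010, +0.21652, +1.16707); u = 818.7·(+0.37010)/1.16707 + 333.4 = 593.0276, v = 708.7·(+0.21652)/1.16707 + 234.7 = 366.1826
M2: Pc = R·M2+t = (+0.24153, +0.02156, +1.09993); u = 818.7·(+0.24153)/1.09993 + 333.4 = 513.1740, v = 708.7·(+0.02156)/1.09993 + 234.7 = 248.5918
M3: Pc = R·M3+t = (+0.03890, +0.15568, +1.09853); u = 818.7·(+0.03890)/1.09853 + 333.4 = 362.3884, v = 708.7·(+0.15568)/1.09853 + 234.7 = 335.1330

c0=(451.02, 447.88) c1=(593.03, 366.18) c2=(513.17, 248.59) c3=(362.39, 335.13)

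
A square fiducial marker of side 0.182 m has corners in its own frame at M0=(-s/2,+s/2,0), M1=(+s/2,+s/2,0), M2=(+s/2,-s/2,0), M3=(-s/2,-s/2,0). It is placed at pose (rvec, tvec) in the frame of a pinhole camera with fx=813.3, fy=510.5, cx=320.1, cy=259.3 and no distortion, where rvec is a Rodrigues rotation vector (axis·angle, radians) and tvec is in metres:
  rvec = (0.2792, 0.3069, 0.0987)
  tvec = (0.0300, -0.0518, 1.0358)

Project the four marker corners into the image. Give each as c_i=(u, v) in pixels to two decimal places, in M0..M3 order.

c0=(274.33, 269.96) c1=(407.61, 282.87) c2=(420.29, 193.76) c3=(279.68, 184.66)

Intrinsics K: fx=813.3, fy=510.5, cx=320.1, cy=259.3
Marker side s = 0.182 m; corners in marker frame (Z=0):
  M0 = (-0.0910, +0.0910, 0)
  M1 = (+0.0910, +0.0910, 0)
  M2 = (+0.0910, -0.0910, 0)
  M3 = (-0.0910, -0.0910, 0)
rvec = (0.2792, 0.3069, 0.0987), |rvec| = θ = 0.42648 rad = 24.435°
Rodrigues: sinθ=0.41367, 1−cosθ=0.08957; R = I + sinθ·[k]× + (1−cosθ)·[k]×²:
    [+0.94882 -0.05354 +0.31125]
    [+0.13793 +0.95681 -0.25590]
    [-0.28411 +0.28573 +0.91523]
t = (0.0300, -0.0518, 1.0358) m
M0: Pc = R·M0+t = (-0.06121, +0.02272, +1.08766); u = 813.3·(-0.06121)/1.08766 + 320.1 = 274.3267, v = 510.5·(+0.02272)/1.08766 + 259.3 = 269.9629
M1: Pc = R·M1+t = (+0.11147, +0.04782, +1.03595); u = 813.3·(+0.11147)/1.03595 + 320.1 = 407.6131, v = 510.5·(+0.04782)/1.03595 + 259.3 = 282.8660
M2: Pc = R·M2+t = (+0.12121, -0.12632, +0.98394); u = 813.3·(+0.12121)/0.98394 + 320.1 = 420.2923, v = 510.5·(-0.12632)/0.98394 + 259.3 = 193.7624
M3: Pc = R·M3+t = (-0.05147, -0.15142, +1.03565); u = 813.3·(-0.05147)/1.03565 + 320.1 = 279.6801, v = 510.5·(-0.15142)/1.03565 + 259.3 = 184.6602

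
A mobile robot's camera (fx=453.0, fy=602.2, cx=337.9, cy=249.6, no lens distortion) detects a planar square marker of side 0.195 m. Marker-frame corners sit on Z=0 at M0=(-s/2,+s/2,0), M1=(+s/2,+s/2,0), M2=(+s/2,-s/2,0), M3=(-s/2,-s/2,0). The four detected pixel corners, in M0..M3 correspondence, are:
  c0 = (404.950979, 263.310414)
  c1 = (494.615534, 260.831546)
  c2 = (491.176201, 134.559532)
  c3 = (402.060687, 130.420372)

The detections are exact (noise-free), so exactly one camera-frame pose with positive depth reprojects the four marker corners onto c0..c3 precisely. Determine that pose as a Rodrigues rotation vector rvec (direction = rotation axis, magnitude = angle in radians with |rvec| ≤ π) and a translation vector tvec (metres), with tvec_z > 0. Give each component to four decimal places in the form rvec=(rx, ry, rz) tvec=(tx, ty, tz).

Intrinsics K: fx=453.0, fy=602.2, cx=337.9, cy=249.6
Marker side s = 0.195 m; corners in marker frame (Z=0):
  M0 = (-0.0975, +0.0975, 0)
  M1 = (+0.0975, +0.0975, 0)
  M2 = (+0.0975, -0.0975, 0)
  M3 = (-0.0975, -0.0975, 0)
Detected image corners:
  c0 = (404.950979, 263.310414) px
  c1 = (494.615534, 260.831546) px
  c2 = (491.176201, 134.559532) px
  c3 = (402.060687, 130.420372) px
Planar DLT: solve 8×8 A·h = b for H (H[2,2]=1):
  H  [+575.91035 -2.01180 +449.33704]
  H  [+56.04595 +656.03925 +197.03347]
  H  [+0.26217 -0.04078 +1.00000]
B = K⁻¹H; ‖b₁‖=1.107363, ‖b₂‖=1.107363; λ = 2/(‖b₁‖+‖b₂‖) = 0.903046, sign → tz>0 ⇒ λ=+0.903046
r₁ = λ·B[:,0] = (+0.97147,-0.01408,+0.23675); r₂ = λ·B[:,1] = (+0.02346,+0.99905,-0.03683)
r₃ = r₁×r₂ = (-0.23601,+0.04133,+0.97087); SVD([r₁ r₂ r₃]) → R = UVᵀ:
  R  [+0.97147 +0.02346 -0.23601]
  R  [-0.01408 +0.99905 +0.04133]
  R  [+0.23675 -0.03683 +0.97087]
t = (+0.22215, -0.07883, +0.90305) m
tr R = 2.941386; θ = arccos((tr R − 1)/2) = 0.242699 rad = 13.906°
axis k = ((R−Rᵀ)₃₂, (R−Rᵀ)₁₃, (R−Rᵀ)₂₁) / (2 sinθ) = (-0.162605, -0.983595, -0.078109)
rvec = θ·k = (-0.039464, -0.238717, -0.018957)

rvec=(-0.0395, -0.2387, -0.0190) tvec=(0.2221, -0.0788, 0.9030)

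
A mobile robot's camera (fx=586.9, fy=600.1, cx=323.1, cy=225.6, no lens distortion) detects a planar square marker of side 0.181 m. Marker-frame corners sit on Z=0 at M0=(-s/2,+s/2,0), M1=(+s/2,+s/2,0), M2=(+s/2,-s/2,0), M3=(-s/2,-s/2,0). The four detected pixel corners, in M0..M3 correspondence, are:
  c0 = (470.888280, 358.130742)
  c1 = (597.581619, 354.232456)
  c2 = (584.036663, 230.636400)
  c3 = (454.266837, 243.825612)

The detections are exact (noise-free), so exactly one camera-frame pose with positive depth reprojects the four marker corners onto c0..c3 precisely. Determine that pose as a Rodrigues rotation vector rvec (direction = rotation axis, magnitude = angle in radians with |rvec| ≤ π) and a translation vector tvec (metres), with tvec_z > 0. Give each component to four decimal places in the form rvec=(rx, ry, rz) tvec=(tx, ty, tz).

Intrinsics K: fx=586.9, fy=600.1, cx=323.1, cy=225.6
Marker side s = 0.181 m; corners in marker frame (Z=0):
  M0 = (-0.0905, +0.0905, 0)
  M1 = (+0.0905, +0.0905, 0)
  M2 = (+0.0905, -0.0905, 0)
  M3 = (-0.0905, -0.0905, 0)
Detected image corners:
  c0 = (470.888280, 358.130742) px
  c1 = (597.581619, 354.232456) px
  c2 = (584.036663, 230.636400) px
  c3 = (454.266837, 243.825612) px
Planar DLT: solve 8×8 A·h = b for H (H[2,2]=1):
  H  [+487.91307 +179.39347 +524.38921]
  H  [-170.94550 +710.14700 +297.84649]
  H  [-0.41848 +0.18177 +1.00000]
B = K⁻¹H; ‖b₁‖=1.148319, ‖b₂‖=1.148319; λ = 2/(‖b₁‖+‖b₂‖) = 0.870838, sign → tz>0 ⇒ λ=+0.870838
r₁ = λ·B[:,0] = (+0.92459,-0.11107,-0.36443); r₂ = λ·B[:,1] = (+0.17904,+0.97102,+0.15830)
r₃ = r₁×r₂ = (+0.33628,-0.21160,+0.91768); SVD([r₁ r₂ r₃]) → R = UVᵀ:
  R  [+0.92459 +0.17904 +0.33628]
  R  [-0.11107 +0.97102 -0.21160]
  R  [-0.36443 +0.15830 +0.91768]
t = (+0.29867, +0.10484, +0.87084) m
tr R = 2.813290; θ = arccos((tr R − 1)/2) = 0.435534 rad = 24.954°
axis k = ((R−Rᵀ)₃₂, (R−Rᵀ)₁₃, (R−Rᵀ)₂₁) / (2 sinθ) = (+0.438378, +0.830432, -0.343812)
rvec = θ·k = (+0.190929, +0.361682, -0.149742)

rvec=(0.1909, 0.3617, -0.1497) tvec=(0.2987, 0.1048, 0.8708)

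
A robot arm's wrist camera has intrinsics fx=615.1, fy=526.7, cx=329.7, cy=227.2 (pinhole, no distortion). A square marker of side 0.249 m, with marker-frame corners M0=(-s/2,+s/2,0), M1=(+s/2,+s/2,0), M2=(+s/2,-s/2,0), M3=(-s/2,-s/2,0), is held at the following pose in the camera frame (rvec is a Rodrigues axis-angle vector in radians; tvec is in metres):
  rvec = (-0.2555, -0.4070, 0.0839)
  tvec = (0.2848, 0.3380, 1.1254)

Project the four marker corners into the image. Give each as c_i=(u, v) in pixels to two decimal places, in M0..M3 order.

Intrinsics K: fx=615.1, fy=526.7, cx=329.7, cy=227.2
Marker side s = 0.249 m; corners in marker frame (Z=0):
  M0 = (-0.1245, +0.1245, 0)
  M1 = (+0.1245, +0.1245, 0)
  M2 = (+0.1245, -0.1245, 0)
  M3 = (-0.1245, -0.1245, 0)
rvec = (-0.2555, -0.4070, 0.0839), |rvec| = θ = 0.48782 rad = 27.950°
Rodrigues: sinθ=0.46870, 1−cosθ=0.11664; R = I + sinθ·[k]× + (1−cosθ)·[k]×²:
    [+0.91535 -0.02964 -0.40156]
    [+0.13158 +0.96455 +0.22875]
    [+0.38054 -0.26222 +0.88681]
t = (0.2848, 0.3380, 1.1254) m
M0: Pc = R·M0+t = (+0.16715, +0.44170, +1.04538); u = 615.1·(+0.16715)/1.04538 + 329.7 = 428.0501, v = 526.7·(+0.44170)/1.04538 + 227.2 = 449.7476
M1: Pc = R·M1+t = (+0.39507, +0.47447, +1.14013); u = 615.1·(+0.39507)/1.14013 + 329.7 = 542.8409, v = 526.7·(+0.47447)/1.14013 + 227.2 = 446.3878
M2: Pc = R·M2+t = (+0.40245, +0.23430, +1.20542); u = 615.1·(+0.40245)/1.20542 + 329.7 = 535.0618, v = 526.7·(+0.23430)/1.20542 + 227.2 = 329.5734
M3: Pc = R·M3+t = (+0.17453, +0.20153, +1.11067); u = 615.1·(+0.17453)/1.11067 + 329.7 = 426.3557, v = 526.7·(+0.20153)/1.11067 + 227.2 = 322.7698

c0=(428.05, 449.75) c1=(542.84, 446.39) c2=(535.06, 329.57) c3=(426.36, 322.77)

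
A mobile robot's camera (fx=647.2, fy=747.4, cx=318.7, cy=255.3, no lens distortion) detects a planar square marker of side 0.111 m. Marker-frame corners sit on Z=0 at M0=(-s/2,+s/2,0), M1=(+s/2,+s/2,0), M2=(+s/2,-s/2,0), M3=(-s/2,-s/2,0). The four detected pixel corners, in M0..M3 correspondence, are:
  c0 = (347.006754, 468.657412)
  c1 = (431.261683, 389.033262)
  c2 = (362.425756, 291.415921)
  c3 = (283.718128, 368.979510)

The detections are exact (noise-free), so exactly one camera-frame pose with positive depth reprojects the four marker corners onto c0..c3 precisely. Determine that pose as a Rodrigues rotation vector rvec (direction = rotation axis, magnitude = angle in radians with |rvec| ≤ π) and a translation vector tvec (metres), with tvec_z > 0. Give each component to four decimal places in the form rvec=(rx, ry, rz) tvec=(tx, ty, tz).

Intrinsics K: fx=647.2, fy=747.4, cx=318.7, cy=255.3
Marker side s = 0.111 m; corners in marker frame (Z=0):
  M0 = (-0.0555, +0.0555, 0)
  M1 = (+0.0555, +0.0555, 0)
  M2 = (+0.0555, -0.0555, 0)
  M3 = (-0.0555, -0.0555, 0)
Detected image corners:
  c0 = (347.006754, 468.657412) px
  c1 = (431.261683, 389.033262) px
  c2 = (362.425756, 291.415921) px
  c3 = (283.718128, 368.979510) px
Planar DLT: solve 8×8 A·h = b for H (H[2,2]=1):
  H  [+668.41215 +429.19676 +354.83725]
  H  [-777.09639 +712.20832 +378.64584]
  H  [-0.18255 -0.46533 +1.00000]
B = K⁻¹H; ‖b₁‖=1.499659, ‖b₂‖=1.499659; λ = 2/(‖b₁‖+‖b₂‖) = 0.666818, sign → tz>0 ⇒ λ=+0.666818
r₁ = λ·B[:,0] = (+0.74862,-0.65173,-0.12173); r₂ = λ·B[:,1] = (+0.59500,+0.74141,-0.31029)
r₃ = r₁×r₂ = (+0.29248,+0.15986,+0.94282); SVD([r₁ r₂ r₃]) → R = UVᵀ:
  R  [+0.74862 +0.59500 +0.29248]
  R  [-0.65173 +0.74141 +0.15986]
  R  [-0.12173 -0.31029 +0.94282]
t = (+0.03723, +0.11005, +0.66682) m
tr R = 2.432844; θ = arccos((tr R − 1)/2) = 0.772136 rad = 44.240°
axis k = ((R−Rᵀ)₃₂, (R−Rᵀ)₁₃, (R−Rᵀ)₂₁) / (2 sinθ) = (-0.336944, +0.296853, -0.893502)
rvec = θ·k = (-0.260167, +0.229211, -0.689906)

rvec=(-0.2602, 0.2292, -0.6899) tvec=(0.0372, 0.1100, 0.6668)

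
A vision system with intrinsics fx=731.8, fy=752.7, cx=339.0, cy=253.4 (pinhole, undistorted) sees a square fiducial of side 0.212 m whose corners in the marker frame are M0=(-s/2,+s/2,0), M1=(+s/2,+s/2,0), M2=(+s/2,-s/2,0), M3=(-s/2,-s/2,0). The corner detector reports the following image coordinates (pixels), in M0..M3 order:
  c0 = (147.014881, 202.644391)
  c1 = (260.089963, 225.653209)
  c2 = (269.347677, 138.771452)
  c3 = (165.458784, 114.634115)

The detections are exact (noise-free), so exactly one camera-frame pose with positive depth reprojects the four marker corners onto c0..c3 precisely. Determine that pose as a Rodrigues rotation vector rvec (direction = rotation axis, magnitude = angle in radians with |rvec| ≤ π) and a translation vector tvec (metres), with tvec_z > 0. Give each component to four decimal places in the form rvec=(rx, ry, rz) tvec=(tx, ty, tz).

rvec=(-0.5616, -0.2828, 0.1163) tvec=(-0.2481, -0.1602, 1.4263)

Intrinsics K: fx=731.8, fy=752.7, cx=339.0, cy=253.4
Marker side s = 0.212 m; corners in marker frame (Z=0):
  M0 = (-0.1060, +0.1060, 0)
  M1 = (+0.1060, +0.1060, 0)
  M2 = (+0.1060, -0.1060, 0)
  M3 = (-0.1060, -0.1060, 0)
Detected image corners:
  c0 = (147.014881, 202.644391) px
  c1 = (260.089963, 225.653209) px
  c2 = (269.347677, 138.771452) px
  c3 = (165.458784, 114.634115) px
Planar DLT: solve 8×8 A·h = b for H (H[2,2]=1):
  H  [+545.13358 -144.65238 +211.69261]
  H  [+139.07006 +347.90744 +168.87457]
  H  [+0.16294 -0.37863 +1.00000]
B = K⁻¹H; ‖b₁‖=0.701125, ‖b₂‖=0.701125; λ = 2/(‖b₁‖+‖b₂‖) = 1.426280, sign → tz>0 ⇒ λ=+1.426280
r₁ = λ·B[:,0] = (+0.95481,+0.18528,+0.23240); r₂ = λ·B[:,1] = (-0.03176,+0.84105,-0.54003)
r₃ = r₁×r₂ = (-0.29552,+0.50824,+0.80893); SVD([r₁ r₂ r₃]) → R = UVᵀ:
  R  [+0.95481 -0.03176 -0.29552]
  R  [+0.18528 +0.84105 +0.50824]
  R  [+0.23240 -0.54003 +0.80893]
t = (-0.24812, -0.16017, +1.42628) m
tr R = 2.604782; θ = arccos((tr R − 1)/2) = 0.639506 rad = 36.641°
axis k = ((R−Rᵀ)₃₂, (R−Rᵀ)₁₃, (R−Rᵀ)₂₁) / (2 sinθ) = (-0.878243, -0.442292, +0.181843)
rvec = θ·k = (-0.561642, -0.282848, +0.116290)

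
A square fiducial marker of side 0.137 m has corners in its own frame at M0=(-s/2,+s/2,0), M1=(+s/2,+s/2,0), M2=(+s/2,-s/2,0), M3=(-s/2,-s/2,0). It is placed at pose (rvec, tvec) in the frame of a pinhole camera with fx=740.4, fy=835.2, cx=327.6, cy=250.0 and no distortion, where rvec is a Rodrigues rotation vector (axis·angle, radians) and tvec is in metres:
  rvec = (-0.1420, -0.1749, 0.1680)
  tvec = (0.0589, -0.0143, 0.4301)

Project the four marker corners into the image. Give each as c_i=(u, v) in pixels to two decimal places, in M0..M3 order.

c0=(294.77, 332.50) c1=(525.18, 375.63) c2=(550.37, 122.51) c3=(332.62, 68.54)

Intrinsics K: fx=740.4, fy=835.2, cx=327.6, cy=250.0
Marker side s = 0.137 m; corners in marker frame (Z=0):
  M0 = (-0.0685, +0.0685, 0)
  M1 = (+0.0685, +0.0685, 0)
  M2 = (+0.0685, -0.0685, 0)
  M3 = (-0.0685, -0.0685, 0)
rvec = (-0.1420, -0.1749, 0.1680), |rvec| = θ = 0.28103 rad = 16.102°
Rodrigues: sinθ=0.27735, 1−cosθ=0.03923; R = I + sinθ·[k]× + (1−cosθ)·[k]×²:
    [+0.97079 -0.15346 -0.18446]
    [+0.17813 +0.97596 +0.12554]
    [+0.16076 -0.15473 +0.97479]
t = (0.0589, -0.0143, 0.4301) m
M0: Pc = R·M0+t = (-0.01811, +0.04035, +0.40849); u = 740.4·(-0.01811)/0.40849 + 327.6 = 294.7733, v = 835.2·(+0.04035)/0.40849 + 250.0 = 332.5029
M1: Pc = R·M1+t = (+0.11489, +0.06476, +0.43051); u = 740.4·(+0.11489)/0.43051 + 327.6 = 525.1834, v = 835.2·(+0.06476)/0.43051 + 250.0 = 375.6270
M2: Pc = R·M2+t = (+0.13591, -0.06895, +0.45171); u = 740.4·(+0.13591)/0.45171 + 327.6 = 550.3717, v = 835.2·(-0.06895)/0.45171 + 250.0 = 122.5109
M3: Pc = R·M3+t = (+0.00291, -0.09336, +0.42969); u = 740.4·(+0.00291)/0.42969 + 327.6 = 332.6198, v = 835.2·(-0.09336)/0.42969 + 250.0 = 68.5408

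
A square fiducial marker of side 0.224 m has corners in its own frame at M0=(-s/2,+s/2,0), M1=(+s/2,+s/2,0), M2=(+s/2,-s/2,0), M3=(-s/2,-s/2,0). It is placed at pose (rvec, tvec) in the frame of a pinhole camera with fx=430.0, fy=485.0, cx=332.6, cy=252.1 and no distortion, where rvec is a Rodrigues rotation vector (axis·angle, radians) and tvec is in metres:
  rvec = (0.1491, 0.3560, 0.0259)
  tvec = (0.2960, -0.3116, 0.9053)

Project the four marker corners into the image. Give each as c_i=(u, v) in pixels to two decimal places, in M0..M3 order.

Intrinsics K: fx=430.0, fy=485.0, cx=332.6, cy=252.1
Marker side s = 0.224 m; corners in marker frame (Z=0):
  M0 = (-0.1120, +0.1120, 0)
  M1 = (+0.1120, +0.1120, 0)
  M2 = (+0.1120, -0.1120, 0)
  M3 = (-0.1120, -0.1120, 0)
rvec = (0.1491, 0.3560, 0.0259), |rvec| = θ = 0.38683 rad = 22.164°
Rodrigues: sinθ=0.37725, 1−cosθ=0.07389; R = I + sinθ·[k]× + (1−cosθ)·[k]×²:
    [+0.93709 +0.00095 +0.34909]
    [+0.05147 +0.98869 -0.14086]
    [-0.34528 +0.14996 +0.92644]
t = (0.2960, -0.3116, 0.9053) m
M0: Pc = R·M0+t = (+0.19115, -0.20663, +0.96077); u = 430.0·(+0.19115)/0.96077 + 332.6 = 418.1522, v = 485.0·(-0.20663)/0.96077 + 252.1 = 147.7916
M1: Pc = R·M1+t = (+0.40106, -0.19510, +0.88342); u = 430.0·(+0.40106)/0.88342 + 332.6 = 527.8130, v = 485.0·(-0.19510)/0.88342 + 252.1 = 144.9890
M2: Pc = R·M2+t = (+0.40085, -0.41657, +0.84983); u = 430.0·(+0.40085)/0.84983 + 332.6 = 535.4214, v = 485.0·(-0.41657)/0.84983 + 252.1 = 14.3639
M3: Pc = R·M3+t = (+0.19094, -0.42810, +0.92718); u = 430.0·(+0.19094)/0.92718 + 332.6 = 421.1529, v = 485.0·(-0.42810)/0.92718 + 252.1 = 28.1645

c0=(418.15, 147.79) c1=(527.81, 144.99) c2=(535.42, 14.36) c3=(421.15, 28.16)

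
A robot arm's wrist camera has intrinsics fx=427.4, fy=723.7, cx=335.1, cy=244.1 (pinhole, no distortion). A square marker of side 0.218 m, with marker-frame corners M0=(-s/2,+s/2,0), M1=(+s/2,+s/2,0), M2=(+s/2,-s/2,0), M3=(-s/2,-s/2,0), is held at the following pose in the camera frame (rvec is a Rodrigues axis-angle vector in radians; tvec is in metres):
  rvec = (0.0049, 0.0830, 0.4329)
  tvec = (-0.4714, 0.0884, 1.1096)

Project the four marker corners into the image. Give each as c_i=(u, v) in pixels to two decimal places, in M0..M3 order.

Intrinsics K: fx=427.4, fy=723.7, cx=335.1, cy=244.1
Marker side s = 0.218 m; corners in marker frame (Z=0):
  M0 = (-0.1090, +0.1090, 0)
  M1 = (+0.1090, +0.1090, 0)
  M2 = (+0.1090, -0.1090, 0)
  M3 = (-0.1090, -0.1090, 0)
rvec = (0.0049, 0.0830, 0.4329), |rvec| = θ = 0.44081 rad = 25.257°
Rodrigues: sinθ=0.42667, 1−cosθ=0.09559; R = I + sinθ·[k]× + (1−cosθ)·[k]×²:
    [+0.90442 -0.41882 +0.08138]
    [+0.41922 +0.90779 +0.01293]
    [-0.07929 +0.02242 +0.99660]
t = (-0.4714, 0.0884, 1.1096) m
M0: Pc = R·M0+t = (-0.61563, +0.14166, +1.12069); u = 427.4·(-0.61563)/1.12069 + 335.1 = 100.3143, v = 723.7·(+0.14166)/1.12069 + 244.1 = 335.5759
M1: Pc = R·M1+t = (-0.41847, +0.23304, +1.10340); u = 427.4·(-0.41847)/1.10340 + 335.1 = 173.0067, v = 723.7·(+0.23304)/1.10340 + 244.1 = 396.9493
M2: Pc = R·M2+t = (-0.32717, +0.03514, +1.09851); u = 427.4·(-0.32717)/1.09851 + 335.1 = 207.8085, v = 723.7·(+0.03514)/1.09851 + 244.1 = 267.2535
M3: Pc = R·M3+t = (-0.52433, -0.05624, +1.11580); u = 427.4·(-0.52433)/1.11580 + 335.1 = 134.2584, v = 723.7·(-0.05624)/1.11580 + 244.1 = 207.6204

c0=(100.31, 335.58) c1=(173.01, 396.95) c2=(207.81, 267.25) c3=(134.26, 207.62)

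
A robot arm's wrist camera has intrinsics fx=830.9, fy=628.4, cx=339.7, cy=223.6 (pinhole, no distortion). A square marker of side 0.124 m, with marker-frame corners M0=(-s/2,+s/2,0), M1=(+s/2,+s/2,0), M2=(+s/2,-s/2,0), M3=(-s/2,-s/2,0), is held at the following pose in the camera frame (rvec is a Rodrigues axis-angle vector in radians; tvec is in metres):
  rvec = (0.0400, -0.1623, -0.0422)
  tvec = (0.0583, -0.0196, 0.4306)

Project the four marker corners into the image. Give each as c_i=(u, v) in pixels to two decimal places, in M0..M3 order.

Intrinsics K: fx=830.9, fy=628.4, cx=339.7, cy=223.6
Marker side s = 0.124 m; corners in marker frame (Z=0):
  M0 = (-0.0620, +0.0620, 0)
  M1 = (+0.0620, +0.0620, 0)
  M2 = (+0.0620, -0.0620, 0)
  M3 = (-0.0620, -0.0620, 0)
rvec = (0.0400, -0.1623, -0.0422), |rvec| = θ = 0.17240 rad = 9.878°
Rodrigues: sinθ=0.17155, 1−cosθ=0.01482; R = I + sinθ·[k]× + (1−cosθ)·[k]×²:
    [+0.98597 +0.03875 -0.16234]
    [-0.04523 +0.99831 -0.03639]
    [+0.16066 +0.04322 +0.98606]
t = (0.0583, -0.0196, 0.4306) m
M0: Pc = R·M0+t = (-0.00043, +0.04510, +0.42332); u = 830.9·(-0.00043)/0.42332 + 339.7 = 338.8606, v = 628.4·(+0.04510)/0.42332 + 223.6 = 290.5487
M1: Pc = R·M1+t = (+0.12183, +0.03949, +0.44324); u = 830.9·(+0.12183)/0.44324 + 339.7 = 568.0888, v = 628.4·(+0.03949)/0.44324 + 223.6 = 279.5884
M2: Pc = R·M2+t = (+0.11703, -0.08430, +0.43788); u = 830.9·(+0.11703)/0.43788 + 339.7 = 561.7655, v = 628.4·(-0.08430)/0.43788 + 223.6 = 102.6222
M3: Pc = R·M3+t = (-0.00523, -0.07869, +0.41796); u = 830.9·(-0.00523)/0.41796 + 339.7 = 329.2967, v = 628.4·(-0.07869)/0.41796 + 223.6 = 105.2882

c0=(338.86, 290.55) c1=(568.09, 279.59) c2=(561.77, 102.62) c3=(329.30, 105.29)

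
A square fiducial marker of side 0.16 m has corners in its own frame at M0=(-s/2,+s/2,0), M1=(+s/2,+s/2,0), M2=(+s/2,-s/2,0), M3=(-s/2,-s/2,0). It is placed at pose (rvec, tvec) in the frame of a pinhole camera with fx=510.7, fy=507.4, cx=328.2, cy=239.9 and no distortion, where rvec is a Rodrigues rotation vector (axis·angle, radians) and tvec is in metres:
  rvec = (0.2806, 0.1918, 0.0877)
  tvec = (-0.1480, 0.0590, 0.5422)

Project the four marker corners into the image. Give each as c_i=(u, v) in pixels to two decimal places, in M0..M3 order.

Intrinsics K: fx=510.7, fy=507.4, cx=328.2, cy=239.9
Marker side s = 0.16 m; corners in marker frame (Z=0):
  M0 = (-0.0800, +0.0800, 0)
  M1 = (+0.0800, +0.0800, 0)
  M2 = (+0.0800, -0.0800, 0)
  M3 = (-0.0800, -0.0800, 0)
rvec = (0.2806, 0.1918, 0.0877), |rvec| = θ = 0.35102 rad = 20.112°
Rodrigues: sinθ=0.34386, 1−cosθ=0.06098; R = I + sinθ·[k]× + (1−cosθ)·[k]×²:
    [+0.97799 -0.05928 +0.20006]
    [+0.11254 +0.95723 -0.26655]
    [-0.17571 +0.28320 +0.94283]
t = (-0.1480, 0.0590, 0.5422) m
M0: Pc = R·M0+t = (-0.23098, +0.12657, +0.57891); u = 510.7·(-0.23098)/0.57891 + 328.2 = 124.4350, v = 507.4·(+0.12657)/0.57891 + 239.9 = 350.8391
M1: Pc = R·M1+t = (-0.07450, +0.14458, +0.55080); u = 510.7·(-0.07450)/0.55080 + 328.2 = 259.1210, v = 507.4·(+0.14458)/0.55080 + 239.9 = 373.0897
M2: Pc = R·M2+t = (-0.06502, -0.00857, +0.50549); u = 510.7·(-0.06502)/0.50549 + 328.2 = 262.5107, v = 507.4·(-0.00857)/0.50549 + 239.9 = 231.2929
M3: Pc = R·M3+t = (-0.22150, -0.02658, +0.53360); u = 510.7·(-0.22150)/0.53360 + 328.2 = 116.2091, v = 507.4·(-0.02658)/0.53360 + 239.9 = 214.6234

c0=(124.44, 350.84) c1=(259.12, 373.09) c2=(262.51, 231.29) c3=(116.21, 214.62)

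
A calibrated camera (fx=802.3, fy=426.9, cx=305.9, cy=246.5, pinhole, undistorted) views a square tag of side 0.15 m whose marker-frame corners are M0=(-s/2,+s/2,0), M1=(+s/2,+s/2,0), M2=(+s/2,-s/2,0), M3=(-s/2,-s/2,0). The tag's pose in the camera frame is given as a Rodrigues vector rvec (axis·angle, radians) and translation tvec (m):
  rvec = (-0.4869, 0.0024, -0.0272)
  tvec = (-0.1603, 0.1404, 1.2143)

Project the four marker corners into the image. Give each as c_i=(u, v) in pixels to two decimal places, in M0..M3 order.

c0=(147.09, 322.06) c1=(249.17, 320.57) c2=(249.89, 271.14) c3=(153.55, 272.52)

Intrinsics K: fx=802.3, fy=426.9, cx=305.9, cy=246.5
Marker side s = 0.15 m; corners in marker frame (Z=0):
  M0 = (-0.0750, +0.0750, 0)
  M1 = (+0.0750, +0.0750, 0)
  M2 = (+0.0750, -0.0750, 0)
  M3 = (-0.0750, -0.0750, 0)
rvec = (-0.4869, 0.0024, -0.0272), |rvec| = θ = 0.48767 rad = 27.941°
Rodrigues: sinθ=0.46856, 1−cosθ=0.11657; R = I + sinθ·[k]× + (1−cosθ)·[k]×²:
    [+0.99963 +0.02556 +0.00880]
    [-0.02671 +0.88343 +0.46780]
    [+0.00419 -0.46786 +0.88379]
t = (-0.1603, 0.1404, 1.2143) m
M0: Pc = R·M0+t = (-0.23336, +0.20866, +1.17890); u = 802.3·(-0.23336)/1.17890 + 305.9 = 147.0896, v = 426.9·(+0.20866)/1.17890 + 246.5 = 322.0598
M1: Pc = R·M1+t = (-0.08341, +0.20465, +1.17952); u = 802.3·(-0.08341)/1.17952 + 305.9 = 249.1652, v = 426.9·(+0.20465)/1.17952 + 246.5 = 320.5696
M2: Pc = R·M2+t = (-0.08724, +0.07214, +1.24970); u = 802.3·(-0.08724)/1.24970 + 305.9 = 249.8897, v = 426.9·(+0.07214)/1.24970 + 246.5 = 271.1429
M3: Pc = R·M3+t = (-0.23719, +0.07615, +1.24908); u = 802.3·(-0.23719)/1.24908 + 305.9 = 153.5495, v = 426.9·(+0.07615)/1.24908 + 246.5 = 272.5245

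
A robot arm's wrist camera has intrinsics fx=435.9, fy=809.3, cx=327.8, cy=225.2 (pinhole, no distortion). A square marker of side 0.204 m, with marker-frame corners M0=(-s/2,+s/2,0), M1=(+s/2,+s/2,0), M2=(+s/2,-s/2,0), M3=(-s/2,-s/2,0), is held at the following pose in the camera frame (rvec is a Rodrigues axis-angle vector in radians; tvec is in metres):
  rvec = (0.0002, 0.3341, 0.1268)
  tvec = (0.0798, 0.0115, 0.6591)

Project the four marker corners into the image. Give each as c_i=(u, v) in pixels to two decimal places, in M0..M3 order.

c0=(309.97, 341.74) c1=(440.75, 386.77) c2=(459.23, 125.24) c3=(325.84, 105.20)

Intrinsics K: fx=435.9, fy=809.3, cx=327.8, cy=225.2
Marker side s = 0.204 m; corners in marker frame (Z=0):
  M0 = (-0.1020, +0.1020, 0)
  M1 = (+0.1020, +0.1020, 0)
  M2 = (+0.1020, -0.1020, 0)
  M3 = (-0.1020, -0.1020, 0)
rvec = (0.0002, 0.3341, 0.1268), |rvec| = θ = 0.35735 rad = 20.475°
Rodrigues: sinθ=0.34980, 1−cosθ=0.06317; R = I + sinθ·[k]× + (1−cosθ)·[k]×²:
    [+0.93683 -0.12409 +0.32705]
    [+0.12415 +0.99205 +0.02076]
    [-0.32702 +0.02115 +0.94478]
t = (0.0798, 0.0115, 0.6591) m
M0: Pc = R·M0+t = (-0.02841, +0.10003, +0.69461); u = 435.9·(-0.02841)/0.69461 + 327.8 = 309.9696, v = 809.3·(+0.10003)/0.69461 + 225.2 = 341.7402
M1: Pc = R·M1+t = (+0.16270, +0.12535, +0.62790); u = 435.9·(+0.16270)/0.62790 + 327.8 = 440.7488, v = 809.3·(+0.12535)/0.62790 + 225.2 = 386.7660
M2: Pc = R·M2+t = (+0.18801, -0.07703, +0.62359); u = 435.9·(+0.18801)/0.62359 + 327.8 = 459.2251, v = 809.3·(-0.07703)/0.62359 + 225.2 = 125.2354
M3: Pc = R·M3+t = (-0.00310, -0.10235, +0.69030); u = 435.9·(-0.00310)/0.69030 + 327.8 = 325.8427, v = 809.3·(-0.10235)/0.69030 + 225.2 = 105.2032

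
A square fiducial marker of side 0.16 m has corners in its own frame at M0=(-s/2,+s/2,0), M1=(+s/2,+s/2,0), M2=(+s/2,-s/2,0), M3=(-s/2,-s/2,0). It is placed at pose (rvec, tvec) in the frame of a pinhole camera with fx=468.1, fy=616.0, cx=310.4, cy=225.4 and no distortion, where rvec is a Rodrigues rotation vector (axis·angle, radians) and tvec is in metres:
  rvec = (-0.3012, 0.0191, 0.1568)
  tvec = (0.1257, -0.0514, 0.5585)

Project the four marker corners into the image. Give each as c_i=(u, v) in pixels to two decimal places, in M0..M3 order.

c0=(340.10, 239.08) c1=(479.62, 267.24) c2=(486.14, 103.24) c3=(357.75, 79.23)

Intrinsics K: fx=468.1, fy=616.0, cx=310.4, cy=225.4
Marker side s = 0.16 m; corners in marker frame (Z=0):
  M0 = (-0.0800, +0.0800, 0)
  M1 = (+0.0800, +0.0800, 0)
  M2 = (+0.0800, -0.0800, 0)
  M3 = (-0.0800, -0.0800, 0)
rvec = (-0.3012, 0.0191, 0.1568), |rvec| = θ = 0.34011 rad = 19.487°
Rodrigues: sinθ=0.33359, 1−cosθ=0.05728; R = I + sinθ·[k]× + (1−cosθ)·[k]×²:
    [+0.98764 -0.15664 -0.00465]
    [+0.15095 +0.94290 +0.29691]
    [-0.04212 -0.29394 +0.95489]
t = (0.1257, -0.0514, 0.5585) m
M0: Pc = R·M0+t = (+0.03416, +0.01196, +0.53835); u = 468.1·(+0.03416)/0.53835 + 310.4 = 340.0996, v = 616.0·(+0.01196)/0.53835 + 225.4 = 239.0808
M1: Pc = R·M1+t = (+0.19218, +0.03611, +0.53161); u = 468.1·(+0.19218)/0.53161 + 310.4 = 479.6193, v = 616.0·(+0.03611)/0.53161 + 225.4 = 267.2391
M2: Pc = R·M2+t = (+0.21724, -0.11476, +0.57865); u = 468.1·(+0.21724)/0.57865 + 310.4 = 486.1404, v = 616.0·(-0.11476)/0.57865 + 225.4 = 103.2356
M3: Pc = R·M3+t = (+0.05922, -0.13891, +0.58539); u = 468.1·(+0.05922)/0.58539 + 310.4 = 357.7549, v = 616.0·(-0.13891)/0.58539 + 225.4 = 79.2277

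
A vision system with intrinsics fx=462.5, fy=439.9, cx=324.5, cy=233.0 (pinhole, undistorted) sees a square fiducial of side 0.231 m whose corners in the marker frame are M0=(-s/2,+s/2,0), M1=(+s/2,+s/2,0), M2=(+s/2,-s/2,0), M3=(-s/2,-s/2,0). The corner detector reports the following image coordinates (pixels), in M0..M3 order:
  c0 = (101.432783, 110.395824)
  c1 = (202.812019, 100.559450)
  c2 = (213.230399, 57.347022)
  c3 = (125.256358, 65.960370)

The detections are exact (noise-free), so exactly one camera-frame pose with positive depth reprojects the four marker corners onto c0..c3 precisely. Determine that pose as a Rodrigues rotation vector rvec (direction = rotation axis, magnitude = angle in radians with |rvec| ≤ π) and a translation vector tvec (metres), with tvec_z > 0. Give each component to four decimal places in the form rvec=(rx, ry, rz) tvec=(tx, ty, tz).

rvec=(-0.7620, 0.0467, -0.0900) tvec=(-0.3970, -0.3860, 1.1247)

Intrinsics K: fx=462.5, fy=439.9, cx=324.5, cy=233.0
Marker side s = 0.231 m; corners in marker frame (Z=0):
  M0 = (-0.1155, +0.1155, 0)
  M1 = (+0.1155, +0.1155, 0)
  M2 = (+0.1155, -0.1155, 0)
  M3 = (-0.1155, -0.1155, 0)
Detected image corners:
  c0 = (101.432783, 110.395824) px
  c1 = (202.812019, 100.559450) px
  c2 = (213.230399, 57.347022) px
  c3 = (125.256358, 65.960370) px
Planar DLT: solve 8×8 A·h = b for H (H[2,2]=1):
  H  [+406.42480 -172.88245 +161.24379]
  H  [-40.45983 +138.36688 +82.01506]
  H  [-0.00854 -0.61448 +1.00000]
B = K⁻¹H; ‖b₁‖=0.889098, ‖b₂‖=0.889097; λ = 2/(‖b₁‖+‖b₂‖) = 1.124736, sign → tz>0 ⇒ λ=+1.124736
r₁ = λ·B[:,0] = (+0.99510,-0.09836,-0.00960); r₂ = λ·B[:,1] = (+0.06449,+0.71985,-0.69113)
r₃ = r₁×r₂ = (+0.07489,+0.68713,+0.72266); SVD([r₁ r₂ r₃]) → R = UVᵀ:
  R  [+0.99510 +0.06449 +0.07489]
  R  [-0.09836 +0.71985 +0.68713]
  R  [-0.00960 -0.69113 +0.72266]
t = (-0.39702, -0.38604, +1.12474) m
tr R = 2.437614; θ = arccos((tr R − 1)/2) = 0.768711 rad = 44.044°
axis k = ((R−Rᵀ)₃₂, (R−Rᵀ)₁₃, (R−Rᵀ)₂₁) / (2 sinθ) = (-0.991257, +0.060767, -0.117123)
rvec = θ·k = (-0.761990, +0.046713, -0.090034)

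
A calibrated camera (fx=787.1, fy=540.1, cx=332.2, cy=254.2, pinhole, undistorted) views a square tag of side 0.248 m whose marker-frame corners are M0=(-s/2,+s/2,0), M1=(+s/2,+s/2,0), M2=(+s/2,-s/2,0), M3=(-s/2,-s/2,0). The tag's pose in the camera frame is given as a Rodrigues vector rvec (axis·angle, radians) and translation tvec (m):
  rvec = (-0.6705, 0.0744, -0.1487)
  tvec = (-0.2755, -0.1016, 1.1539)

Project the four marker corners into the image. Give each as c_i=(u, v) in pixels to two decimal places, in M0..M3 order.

c0=(52.25, 261.35) c1=(230.25, 241.29) c2=(225.10, 158.60) c3=(69.44, 176.49)

Intrinsics K: fx=787.1, fy=540.1, cx=332.2, cy=254.2
Marker side s = 0.248 m; corners in marker frame (Z=0):
  M0 = (-0.1240, +0.1240, 0)
  M1 = (+0.1240, +0.1240, 0)
  M2 = (+0.1240, -0.1240, 0)
  M3 = (-0.1240, -0.1240, 0)
rvec = (-0.6705, 0.0744, -0.1487), |rvec| = θ = 0.69081 rad = 39.580°
Rodrigues: sinθ=0.63716, 1−cosθ=0.22927; R = I + sinθ·[k]× + (1−cosθ)·[k]×²:
    [+0.98672 +0.11319 +0.11652]
    [-0.16112 +0.77339 +0.61311]
    [-0.02072 -0.62374 +0.78135]
t = (-0.2755, -0.1016, 1.1539) m
M0: Pc = R·M0+t = (-0.38382, +0.01428, +1.07913); u = 787.1·(-0.38382)/1.07913 + 332.2 = 52.2481, v = 540.1·(+0.01428)/1.07913 + 254.2 = 261.3466
M1: Pc = R·M1+t = (-0.13911, -0.02568, +1.07399); u = 787.1·(-0.13911)/1.07399 + 332.2 = 230.2480, v = 540.1·(-0.02568)/1.07399 + 254.2 = 241.2866
M2: Pc = R·M2+t = (-0.16718, -0.21748, +1.22867); u = 787.1·(-0.16718)/1.22867 + 332.2 = 225.1017, v = 540.1·(-0.21748)/1.22867 + 254.2 = 158.6007
M3: Pc = R·M3+t = (-0.41189, -0.17752, +1.23381); u = 787.1·(-0.41189)/1.23381 + 332.2 = 69.4399, v = 540.1·(-0.17752)/1.23381 + 254.2 = 176.4902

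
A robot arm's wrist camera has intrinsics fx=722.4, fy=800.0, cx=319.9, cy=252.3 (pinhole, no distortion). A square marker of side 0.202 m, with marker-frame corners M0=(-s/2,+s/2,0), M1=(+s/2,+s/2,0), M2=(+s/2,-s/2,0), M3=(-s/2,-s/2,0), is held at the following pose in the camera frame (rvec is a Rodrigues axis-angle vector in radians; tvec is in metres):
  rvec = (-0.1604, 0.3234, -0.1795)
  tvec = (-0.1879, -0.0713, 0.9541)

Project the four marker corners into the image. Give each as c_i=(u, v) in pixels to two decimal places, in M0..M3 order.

Intrinsics K: fx=722.4, fy=800.0, cx=319.9, cy=252.3
Marker side s = 0.202 m; corners in marker frame (Z=0):
  M0 = (-0.1010, +0.1010, 0)
  M1 = (+0.1010, +0.1010, 0)
  M2 = (+0.1010, -0.1010, 0)
  M3 = (-0.1010, -0.1010, 0)
rvec = (-0.1604, 0.3234, -0.1795), |rvec| = θ = 0.40316 rad = 23.099°
Rodrigues: sinθ=0.39232, 1−cosθ=0.08017; R = I + sinθ·[k]× + (1−cosθ)·[k]×²:
    [+0.93252 +0.14909 +0.32891]
    [-0.20026 +0.97142 +0.12746]
    [-0.30051 -0.18472 +0.93572]
t = (-0.1879, -0.0713, 0.9541) m
M0: Pc = R·M0+t = (-0.26703, +0.04704, +0.96579); u = 722.4·(-0.26703)/0.96579 + 319.9 = 120.1683, v = 800.0·(+0.04704)/0.96579 + 252.3 = 291.2646
M1: Pc = R·M1+t = (-0.07866, +0.00659, +0.90509); u = 722.4·(-0.07866)/0.90509 + 319.9 = 257.1193, v = 800.0·(+0.00659)/0.90509 + 252.3 = 258.1216
M2: Pc = R·M2+t = (-0.10877, -0.18964, +0.94241); u = 722.4·(-0.10877)/0.94241 + 319.9 = 236.5196, v = 800.0·(-0.18964)/0.94241 + 252.3 = 91.3165
M3: Pc = R·M3+t = (-0.29714, -0.14919, +1.00311); u = 722.4·(-0.29714)/1.00311 + 319.9 = 105.9096, v = 800.0·(-0.14919)/1.00311 + 252.3 = 133.3208

c0=(120.17, 291.26) c1=(257.12, 258.12) c2=(236.52, 91.32) c3=(105.91, 133.32)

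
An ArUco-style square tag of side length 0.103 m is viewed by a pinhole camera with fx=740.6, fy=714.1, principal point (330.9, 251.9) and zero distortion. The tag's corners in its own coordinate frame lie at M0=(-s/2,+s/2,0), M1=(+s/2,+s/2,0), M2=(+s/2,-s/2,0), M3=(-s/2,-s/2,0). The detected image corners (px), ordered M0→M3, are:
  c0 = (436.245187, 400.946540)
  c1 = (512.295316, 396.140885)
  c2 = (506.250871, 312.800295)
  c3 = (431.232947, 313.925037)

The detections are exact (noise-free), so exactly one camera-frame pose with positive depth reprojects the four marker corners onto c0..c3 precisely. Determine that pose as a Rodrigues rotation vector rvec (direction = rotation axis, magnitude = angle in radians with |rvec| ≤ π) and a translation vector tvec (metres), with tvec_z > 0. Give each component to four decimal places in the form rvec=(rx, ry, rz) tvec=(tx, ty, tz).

rvec=(-0.1478, -0.3701, -0.0096) tvec=(0.1666, 0.1266, 0.8724)

Intrinsics K: fx=740.6, fy=714.1, cx=330.9, cy=251.9
Marker side s = 0.103 m; corners in marker frame (Z=0):
  M0 = (-0.0515, +0.0515, 0)
  M1 = (+0.0515, +0.0515, 0)
  M2 = (+0.0515, -0.0515, 0)
  M3 = (-0.0515, -0.0515, 0)
Detected image corners:
  c0 = (436.245187, 400.946540) px
  c1 = (512.295316, 396.140885) px
  c2 = (506.250871, 312.800295) px
  c3 = (431.232947, 313.925037) px
Planar DLT: solve 8×8 A·h = b for H (H[2,2]=1):
  H  [+928.43976 -23.05905 +472.28786]
  H  [+118.67962 +768.61162 +355.56414]
  H  [+0.41387 -0.16297 +1.00000]
B = K⁻¹H; ‖b₁‖=1.146232, ‖b₂‖=1.146232; λ = 2/(‖b₁‖+‖b₂‖) = 0.872424, sign → tz>0 ⇒ λ=+0.872424
r₁ = λ·B[:,0] = (+0.93237,+0.01762,+0.36107); r₂ = λ·B[:,1] = (+0.03636,+0.98917,-0.14217)
r₃ = r₁×r₂ = (-0.35967,+0.14569,+0.92164); SVD([r₁ r₂ r₃]) → R = UVᵀ:
  R  [+0.93237 +0.03636 -0.35967]
  R  [+0.01762 +0.98917 +0.14569]
  R  [+0.36107 -0.14217 +0.92164]
t = (+0.16655, +0.12665, +0.87242) m
tr R = 2.843183; θ = arccos((tr R − 1)/2) = 0.398635 rad = 22.840°
axis k = ((R−Rᵀ)₃₂, (R−Rᵀ)₁₃, (R−Rᵀ)₂₁) / (2 sinθ) = (-0.370804, -0.928398, -0.024134)
rvec = θ·k = (-0.147815, -0.370092, -0.009621)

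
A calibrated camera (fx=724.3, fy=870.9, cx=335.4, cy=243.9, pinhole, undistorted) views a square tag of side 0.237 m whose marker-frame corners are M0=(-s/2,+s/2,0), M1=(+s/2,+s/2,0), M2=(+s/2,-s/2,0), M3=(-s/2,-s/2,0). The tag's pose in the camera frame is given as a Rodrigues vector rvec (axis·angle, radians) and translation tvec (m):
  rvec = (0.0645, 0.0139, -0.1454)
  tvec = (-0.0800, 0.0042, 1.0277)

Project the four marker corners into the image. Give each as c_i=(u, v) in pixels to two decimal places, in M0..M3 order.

c0=(209.70, 360.01) c1=(373.58, 331.66) c2=(349.65, 132.77) c3=(183.48, 162.38)

Intrinsics K: fx=724.3, fy=870.9, cx=335.4, cy=243.9
Marker side s = 0.237 m; corners in marker frame (Z=0):
  M0 = (-0.1185, +0.1185, 0)
  M1 = (+0.1185, +0.1185, 0)
  M2 = (+0.1185, -0.1185, 0)
  M3 = (-0.1185, -0.1185, 0)
rvec = (0.0645, 0.0139, -0.1454), |rvec| = θ = 0.15967 rad = 9.148°
Rodrigues: sinθ=0.15899, 1−cosθ=0.01272; R = I + sinθ·[k]× + (1−cosθ)·[k]×²:
    [+0.98936 +0.14523 +0.00916]
    [-0.14434 +0.98738 -0.06523]
    [-0.01852 +0.06322 +0.99783]
t = (-0.0800, 0.0042, 1.0277) m
M0: Pc = R·M0+t = (-0.18003, +0.13831, +1.03739); u = 724.3·(-0.18003)/1.03739 + 335.4 = 209.7044, v = 870.9·(+0.13831)/1.03739 + 243.9 = 360.0114
M1: Pc = R·M1+t = (+0.05445, +0.10410, +1.03300); u = 724.3·(+0.05445)/1.03300 + 335.4 = 373.5773, v = 870.9·(+0.10410)/1.03300 + 243.9 = 331.6650
M2: Pc = R·M2+t = (+0.02003, -0.12991, +1.01801); u = 724.3·(+0.02003)/1.01801 + 335.4 = 349.6502, v = 870.9·(-0.12991)/1.01801 + 243.9 = 132.7652
M3: Pc = R·M3+t = (-0.21445, -0.09570, +1.02240); u = 724.3·(-0.21445)/1.02240 + 335.4 = 183.4786, v = 870.9·(-0.09570)/1.02240 + 243.9 = 162.3809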